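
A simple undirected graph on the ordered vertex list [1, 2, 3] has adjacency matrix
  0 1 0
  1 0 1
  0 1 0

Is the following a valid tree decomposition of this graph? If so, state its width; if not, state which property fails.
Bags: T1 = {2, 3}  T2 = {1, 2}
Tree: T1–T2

Yes; width 1.

Every vertex of G appears in some bag (union = {1, 2, 3}); every edge is covered by a bag; and for each vertex v the set of bags containing v is connected in the bag tree. The decomposition is therefore valid. The largest bag has 2 vertices, so the width is 1.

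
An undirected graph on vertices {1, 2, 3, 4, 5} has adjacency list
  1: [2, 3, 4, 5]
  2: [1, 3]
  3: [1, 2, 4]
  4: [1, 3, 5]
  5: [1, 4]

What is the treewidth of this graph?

2

A width-2 tree decomposition is:
Bags: B1 = {1, 3, 4}  B2 = {1, 4, 5}  B3 = {1, 2, 3}
Tree: B1–B2, B1–B3
The largest bag has 3 vertices, giving width 2; this decomposition certifies tw(G) ≤ 2. Conversely, {1, 2, 3} is a clique of size 3, and the vertices of any clique must share a bag in every tree decomposition; so some bag has ≥ 3 vertices and tw(G) ≥ 2. Hence tw(G) = 2 exactly.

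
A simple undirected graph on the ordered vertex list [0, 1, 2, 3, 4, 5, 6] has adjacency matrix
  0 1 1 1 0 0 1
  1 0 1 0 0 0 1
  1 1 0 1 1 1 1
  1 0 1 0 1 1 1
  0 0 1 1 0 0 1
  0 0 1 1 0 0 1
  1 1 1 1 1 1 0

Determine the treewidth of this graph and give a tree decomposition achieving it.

The largest bag has 4 vertices, giving width 3; this decomposition certifies tw(G) ≤ 3. On the other hand G contains the 4-clique {0, 1, 2, 6}. A clique must lie in a single bag of any decomposition, so no decomposition can have width below 3. Therefore the treewidth is 3.

Treewidth 3.
One such decomposition:
Bags: B1 = {0, 1, 2, 6}  B2 = {0, 2, 3, 6}  B3 = {2, 3, 5, 6}  B4 = {2, 3, 4, 6}
Tree: B1–B2, B2–B3, B3–B4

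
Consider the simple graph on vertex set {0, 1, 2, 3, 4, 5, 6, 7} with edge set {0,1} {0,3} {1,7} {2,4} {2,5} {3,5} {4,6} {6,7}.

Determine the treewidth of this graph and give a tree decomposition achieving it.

Treewidth 2.
Bags: B1 = {0, 3, 5}  B2 = {0, 1, 5}  B3 = {1, 5, 7}  B4 = {5, 6, 7}  B5 = {4, 5, 6}  B6 = {2, 4, 5}
Tree: B1–B2, B2–B3, B3–B4, B4–B5, B5–B6

Every bag has size at most 3, so the width is 3 − 1 = 2 and tw(G) ≤ 2. The edges 5–3–0–1–7–6–4–2–5 form a cycle, so G is not a tree and its treewidth is at least 2. Therefore the treewidth is 2.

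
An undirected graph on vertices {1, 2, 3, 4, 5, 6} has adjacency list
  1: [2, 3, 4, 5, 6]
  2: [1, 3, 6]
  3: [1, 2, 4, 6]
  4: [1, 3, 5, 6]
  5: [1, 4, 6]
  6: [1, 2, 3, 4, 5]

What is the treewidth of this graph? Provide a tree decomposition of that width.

Each bag holds 4 vertices, so the decomposition has width 3, which upper-bounds the treewidth. For the lower bound, the 4 vertices {1, 2, 3, 6} are pairwise adjacent, and any tree decomposition puts a clique entirely inside one bag — forcing width ≥ 3. Combining the bounds, tw(G) = 3.

Treewidth 3.
One optimal decomposition is:
Bags: B1 = {1, 2, 3, 6}  B2 = {1, 3, 4, 6}  B3 = {1, 4, 5, 6}
Tree: B1–B2, B2–B3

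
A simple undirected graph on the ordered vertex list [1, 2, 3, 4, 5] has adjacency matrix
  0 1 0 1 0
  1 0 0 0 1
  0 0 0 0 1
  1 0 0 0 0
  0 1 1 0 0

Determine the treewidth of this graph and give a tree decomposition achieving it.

Every bag has size at most 2, so the width is 2 − 1 = 1 and tw(G) ≤ 1. G has an edge, so its treewidth is at least 1. The upper and lower bounds meet at 1, so that is the treewidth.

Treewidth 1.
One such decomposition:
Bags: B1 = {3, 5}  B2 = {2, 5}  B3 = {1, 2}  B4 = {1, 4}
Tree: B1–B2, B2–B3, B3–B4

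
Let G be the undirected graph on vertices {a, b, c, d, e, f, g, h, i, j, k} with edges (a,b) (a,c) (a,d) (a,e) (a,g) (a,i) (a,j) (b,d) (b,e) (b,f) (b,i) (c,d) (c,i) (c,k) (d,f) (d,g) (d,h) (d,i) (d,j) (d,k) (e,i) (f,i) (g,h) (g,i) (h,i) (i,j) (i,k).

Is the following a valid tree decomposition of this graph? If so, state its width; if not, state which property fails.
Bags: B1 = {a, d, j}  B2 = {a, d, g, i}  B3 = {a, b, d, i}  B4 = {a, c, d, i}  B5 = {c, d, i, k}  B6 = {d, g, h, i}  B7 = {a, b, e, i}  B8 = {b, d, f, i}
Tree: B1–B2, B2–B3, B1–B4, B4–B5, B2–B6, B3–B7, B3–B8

A tree decomposition must satisfy three properties: every vertex lies in some bag; for every edge, both endpoints lie together in some bag; and for every vertex, the bags containing it form a connected subtree. Here edge (i,j) lies in no bag, so the decomposition is invalid.

No — edge (i,j) lies in no bag.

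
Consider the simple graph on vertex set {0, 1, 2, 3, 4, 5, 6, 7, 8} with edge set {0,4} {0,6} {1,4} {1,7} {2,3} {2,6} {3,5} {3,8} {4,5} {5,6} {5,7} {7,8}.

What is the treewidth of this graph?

A width-3 tree decomposition is:
Bags: B1 = {0, 2, 3, 6}  B2 = {0, 3, 5, 6}  B3 = {0, 3, 4, 5}  B4 = {3, 4, 5, 8}  B5 = {4, 5, 7, 8}  B6 = {1, 4, 7, 8}
Tree: B1–B2, B2–B3, B3–B4, B4–B5, B5–B6
The largest bag has 4 vertices, giving width 3; this decomposition certifies tw(G) ≤ 3. For the lower bound: the 4 vertex sets {0,2,6}, {3}, {5}, {1,4,7,8} are disjoint, each induces a connected subgraph, and every pair is joined by at least one edge of G. Contracting each set to a single vertex therefore yields K_{4} as a minor, and since treewidth is minor-monotone, tw(G) ≥ tw(K_{4}) = 3. Therefore the treewidth is 3.

3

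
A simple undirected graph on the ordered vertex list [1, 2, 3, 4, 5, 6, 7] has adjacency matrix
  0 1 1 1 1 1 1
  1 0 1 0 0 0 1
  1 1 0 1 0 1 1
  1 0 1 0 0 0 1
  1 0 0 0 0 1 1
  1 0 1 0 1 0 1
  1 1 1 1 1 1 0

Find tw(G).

3

A width-3 tree decomposition is:
Bags: B1 = {1, 2, 3, 7}  B2 = {1, 3, 4, 7}  B3 = {1, 3, 6, 7}  B4 = {1, 5, 6, 7}
Tree: B1–B2, B2–B3, B3–B4
The largest bag has 4 vertices, giving width 3; this decomposition certifies tw(G) ≤ 3. Conversely, {1, 2, 3, 7} is a clique of size 4, and the vertices of any clique must share a bag in every tree decomposition; so some bag has ≥ 4 vertices and tw(G) ≥ 3. Hence tw(G) = 3 exactly.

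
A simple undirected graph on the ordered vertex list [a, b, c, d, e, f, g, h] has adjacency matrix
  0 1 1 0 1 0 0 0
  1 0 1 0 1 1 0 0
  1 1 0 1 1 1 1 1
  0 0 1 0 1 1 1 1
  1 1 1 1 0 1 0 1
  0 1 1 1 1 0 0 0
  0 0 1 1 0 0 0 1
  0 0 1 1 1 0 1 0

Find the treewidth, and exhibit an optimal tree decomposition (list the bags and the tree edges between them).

Treewidth 3.
Bags: B1 = {c, d, e, f}  B2 = {c, d, e, h}  B3 = {b, c, e, f}  B4 = {a, b, c, e}  B5 = {c, d, g, h}
Tree: B1–B2, B1–B3, B3–B4, B2–B5

Each bag holds 4 vertices, so the decomposition has width 3, which upper-bounds the treewidth. On the other hand G contains the 4-clique {c, d, g, h}. A clique must lie in a single bag of any decomposition, so no decomposition can have width below 3. The upper and lower bounds meet at 3, so that is the treewidth.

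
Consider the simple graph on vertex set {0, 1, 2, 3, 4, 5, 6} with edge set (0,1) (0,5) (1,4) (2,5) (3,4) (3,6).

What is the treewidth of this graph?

1

A width-1 tree decomposition is:
Bags: B1 = {3, 6}  B2 = {3, 4}  B3 = {1, 4}  B4 = {0, 1}  B5 = {0, 5}  B6 = {2, 5}
Tree: B1–B2, B2–B3, B3–B4, B4–B5, B5–B6
Every bag has size at most 2, so the width is 2 − 1 = 1 and tw(G) ≤ 1. G has an edge, so its treewidth is at least 1. Combining the bounds, tw(G) = 1.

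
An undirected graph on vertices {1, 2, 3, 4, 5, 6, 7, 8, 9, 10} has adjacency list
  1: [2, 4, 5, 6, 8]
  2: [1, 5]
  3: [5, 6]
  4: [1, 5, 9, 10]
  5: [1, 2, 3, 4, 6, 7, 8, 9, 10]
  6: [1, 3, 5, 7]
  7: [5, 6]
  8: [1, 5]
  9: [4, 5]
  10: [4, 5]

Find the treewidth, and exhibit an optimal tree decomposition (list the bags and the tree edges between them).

Treewidth 2.
Bags: B1 = {1, 4, 5}  B2 = {4, 5, 9}  B3 = {1, 5, 8}  B4 = {1, 5, 6}  B5 = {3, 5, 6}  B6 = {1, 2, 5}  B7 = {5, 6, 7}  B8 = {4, 5, 10}
Tree: B1–B2, B1–B3, B3–B4, B4–B5, B3–B6, B5–B7, B2–B8

Every bag has size at most 3, so the width is 3 − 1 = 2 and tw(G) ≤ 2. Conversely, {1, 5, 8} is a clique of size 3, and the vertices of any clique must share a bag in every tree decomposition; so some bag has ≥ 3 vertices and tw(G) ≥ 2. The upper and lower bounds meet at 2, so that is the treewidth.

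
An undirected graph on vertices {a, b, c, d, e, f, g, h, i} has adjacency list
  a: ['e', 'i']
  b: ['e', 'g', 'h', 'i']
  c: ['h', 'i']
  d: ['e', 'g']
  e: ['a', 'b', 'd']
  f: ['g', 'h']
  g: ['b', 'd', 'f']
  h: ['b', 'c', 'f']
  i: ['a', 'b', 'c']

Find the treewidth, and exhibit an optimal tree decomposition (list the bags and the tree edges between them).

Treewidth 3.
One such decomposition:
Bags: B1 = {a, c, h, i}  B2 = {a, b, h, i}  B3 = {a, b, e, h}  B4 = {b, e, f, h}  B5 = {b, e, f, g}  B6 = {d, e, f, g}
Tree: B1–B2, B2–B3, B3–B4, B4–B5, B5–B6

Each bag holds 4 vertices, so the decomposition has width 3, which upper-bounds the treewidth. For the lower bound: the 4 vertex sets {a,c,i}, {h}, {b}, {d,e,f,g} are disjoint, each induces a connected subgraph, and every pair is joined by at least one edge of G. Contracting each set to a single vertex therefore yields K_{4} as a minor, and since treewidth is minor-monotone, tw(G) ≥ tw(K_{4}) = 3. Therefore the treewidth is 3.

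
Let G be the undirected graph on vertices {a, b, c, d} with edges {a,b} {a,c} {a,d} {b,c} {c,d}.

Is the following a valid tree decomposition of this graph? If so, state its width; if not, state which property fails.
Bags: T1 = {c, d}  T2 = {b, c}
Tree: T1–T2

A tree decomposition must satisfy three properties: every vertex lies in some bag; for every edge, both endpoints lie together in some bag; and for every vertex, the bags containing it form a connected subtree. Here vertex a appears in no bag, so the decomposition is invalid.

No — vertex a appears in no bag.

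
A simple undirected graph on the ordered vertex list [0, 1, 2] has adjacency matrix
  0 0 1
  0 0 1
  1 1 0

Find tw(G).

1

A width-1 tree decomposition is:
Bags: B1 = {1, 2}  B2 = {0, 2}
Tree: B1–B2
The largest bag has 2 vertices, giving width 1; this decomposition certifies tw(G) ≤ 1. Since G has at least one edge (e.g. 2–1), it is not an edgeless graph, so tw(G) ≥ 1. Hence tw(G) = 1 exactly.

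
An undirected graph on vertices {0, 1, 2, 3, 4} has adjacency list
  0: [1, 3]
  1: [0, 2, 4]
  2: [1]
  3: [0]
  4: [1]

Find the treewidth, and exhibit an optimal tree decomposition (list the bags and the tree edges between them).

The largest bag has 2 vertices, giving width 1; this decomposition certifies tw(G) ≤ 1. Any graph with an edge has treewidth ≥ 1, and G has the edge 4–1. Combining the bounds, tw(G) = 1.

Treewidth 1.
Bags: B1 = {1, 4}  B2 = {1, 2}  B3 = {0, 1}  B4 = {0, 3}
Tree: B1–B2, B1–B3, B3–B4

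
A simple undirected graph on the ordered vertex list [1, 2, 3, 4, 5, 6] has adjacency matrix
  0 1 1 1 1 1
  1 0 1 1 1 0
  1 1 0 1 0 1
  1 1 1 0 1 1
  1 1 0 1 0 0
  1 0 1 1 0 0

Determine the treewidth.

3

A width-3 tree decomposition is:
Bags: B1 = {1, 2, 3, 4}  B2 = {1, 3, 4, 6}  B3 = {1, 2, 4, 5}
Tree: B1–B2, B1–B3
The largest bag has 4 vertices, giving width 3; this decomposition certifies tw(G) ≤ 3. Conversely, {1, 2, 3, 4} is a clique of size 4, and the vertices of any clique must share a bag in every tree decomposition; so some bag has ≥ 4 vertices and tw(G) ≥ 3. Therefore the treewidth is 3.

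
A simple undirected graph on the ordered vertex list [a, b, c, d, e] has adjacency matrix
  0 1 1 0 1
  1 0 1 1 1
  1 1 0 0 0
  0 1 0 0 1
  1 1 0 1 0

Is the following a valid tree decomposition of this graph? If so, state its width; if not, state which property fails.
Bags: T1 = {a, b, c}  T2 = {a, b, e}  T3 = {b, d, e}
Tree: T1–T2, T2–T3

Vertex coverage: the bags together contain {a, b, c, d, e}, the full vertex set. Edge coverage: each edge of G has both endpoints in at least one bag. Running intersection: for every vertex, the bags containing it form a connected subtree. All three properties hold, so this is a valid tree decomposition of width max|bag| − 1 = 2, and hence tw(G) ≤ 2.

Yes; width 2.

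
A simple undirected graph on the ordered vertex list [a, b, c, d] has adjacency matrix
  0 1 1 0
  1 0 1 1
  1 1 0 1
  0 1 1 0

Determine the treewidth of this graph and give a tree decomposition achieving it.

Every bag has size at most 3, so the width is 3 − 1 = 2 and tw(G) ≤ 2. Conversely, {b, c, d} is a clique of size 3, and the vertices of any clique must share a bag in every tree decomposition; so some bag has ≥ 3 vertices and tw(G) ≥ 2. Therefore the treewidth is 2.

Treewidth 2.
One such decomposition:
Bags: B1 = {a, b, c}  B2 = {b, c, d}
Tree: B1–B2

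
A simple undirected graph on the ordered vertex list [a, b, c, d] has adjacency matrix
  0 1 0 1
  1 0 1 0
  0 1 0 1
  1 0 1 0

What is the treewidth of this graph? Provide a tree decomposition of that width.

Treewidth 2.
One optimal decomposition is:
Bags: B1 = {a, c, d}  B2 = {a, b, c}
Tree: B1–B2

The largest bag has 3 vertices, giving width 2; this decomposition certifies tw(G) ≤ 2. The edges a–d–c–b–a form a cycle, so G is not a tree and its treewidth is at least 2. Combining the bounds, tw(G) = 2.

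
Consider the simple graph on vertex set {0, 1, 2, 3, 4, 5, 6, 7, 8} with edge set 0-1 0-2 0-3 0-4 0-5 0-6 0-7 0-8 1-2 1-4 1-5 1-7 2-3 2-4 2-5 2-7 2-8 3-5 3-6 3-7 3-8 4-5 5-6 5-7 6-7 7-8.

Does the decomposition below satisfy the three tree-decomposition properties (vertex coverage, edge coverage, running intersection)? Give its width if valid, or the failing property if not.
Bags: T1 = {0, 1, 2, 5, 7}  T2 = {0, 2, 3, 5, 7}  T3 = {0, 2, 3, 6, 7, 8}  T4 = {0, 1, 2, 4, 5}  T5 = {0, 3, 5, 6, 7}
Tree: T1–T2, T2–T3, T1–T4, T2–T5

No — bags containing vertex 6 are not connected in the tree.

A tree decomposition must satisfy three properties: every vertex lies in some bag; for every edge, both endpoints lie together in some bag; and for every vertex, the bags containing it form a connected subtree. Here bags containing vertex 6 are not connected in the tree, so the decomposition is invalid.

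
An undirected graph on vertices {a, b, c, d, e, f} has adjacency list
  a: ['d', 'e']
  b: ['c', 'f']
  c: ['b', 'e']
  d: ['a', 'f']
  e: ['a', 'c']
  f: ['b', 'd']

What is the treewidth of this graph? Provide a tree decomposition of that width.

Treewidth 2.
One optimal decomposition is:
Bags: B1 = {b, d, f}  B2 = {b, c, d}  B3 = {c, d, e}  B4 = {a, d, e}
Tree: B1–B2, B2–B3, B3–B4

Each bag holds 3 vertices, so the decomposition has width 2, which upper-bounds the treewidth. The edges d–f–b–c–e–a–d form a cycle, so G is not a tree and its treewidth is at least 2. Combining the bounds, tw(G) = 2.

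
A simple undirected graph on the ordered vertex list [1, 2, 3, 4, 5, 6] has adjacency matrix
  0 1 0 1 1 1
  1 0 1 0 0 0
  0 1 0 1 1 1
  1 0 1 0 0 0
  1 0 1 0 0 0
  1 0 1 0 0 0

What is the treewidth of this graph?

A width-2 tree decomposition is:
Bags: B1 = {1, 3, 6}  B2 = {1, 3, 5}  B3 = {1, 3, 4}  B4 = {1, 2, 3}
Tree: B1–B2, B2–B3, B3–B4
The largest bag has 3 vertices, giving width 2; this decomposition certifies tw(G) ≤ 2. Since 1–6–3–5–1 is a cycle in G, G is not acyclic. Forests are exactly the graphs of treewidth ≤ 1, so tw(G) ≥ 2. Hence tw(G) = 2 exactly.

2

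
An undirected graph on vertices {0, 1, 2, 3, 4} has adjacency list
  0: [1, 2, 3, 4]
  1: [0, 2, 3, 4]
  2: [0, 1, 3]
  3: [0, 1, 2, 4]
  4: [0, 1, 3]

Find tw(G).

3

A width-3 tree decomposition is:
Bags: B1 = {0, 1, 3, 4}  B2 = {0, 1, 2, 3}
Tree: B1–B2
The largest bag has 4 vertices, giving width 3; this decomposition certifies tw(G) ≤ 3. Conversely, {0, 1, 2, 3} is a clique of size 4, and the vertices of any clique must share a bag in every tree decomposition; so some bag has ≥ 4 vertices and tw(G) ≥ 3. The upper and lower bounds meet at 3, so that is the treewidth.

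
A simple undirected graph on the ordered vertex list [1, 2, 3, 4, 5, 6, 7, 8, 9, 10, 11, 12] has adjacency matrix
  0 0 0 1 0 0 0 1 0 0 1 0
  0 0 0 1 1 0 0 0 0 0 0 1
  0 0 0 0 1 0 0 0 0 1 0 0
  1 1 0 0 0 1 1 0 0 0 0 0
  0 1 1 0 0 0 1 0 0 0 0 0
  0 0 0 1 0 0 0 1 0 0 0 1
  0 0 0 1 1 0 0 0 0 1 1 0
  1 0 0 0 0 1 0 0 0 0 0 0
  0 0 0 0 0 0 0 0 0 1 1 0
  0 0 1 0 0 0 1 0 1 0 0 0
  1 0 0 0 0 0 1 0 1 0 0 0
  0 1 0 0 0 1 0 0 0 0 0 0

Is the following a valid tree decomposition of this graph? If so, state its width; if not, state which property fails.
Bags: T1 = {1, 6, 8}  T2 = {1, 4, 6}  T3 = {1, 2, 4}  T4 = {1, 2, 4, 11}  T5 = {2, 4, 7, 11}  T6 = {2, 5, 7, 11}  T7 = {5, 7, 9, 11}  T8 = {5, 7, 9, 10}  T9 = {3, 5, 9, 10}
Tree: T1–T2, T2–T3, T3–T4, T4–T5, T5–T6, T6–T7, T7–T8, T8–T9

No — vertex 12 appears in no bag.

A tree decomposition must satisfy three properties: every vertex lies in some bag; for every edge, both endpoints lie together in some bag; and for every vertex, the bags containing it form a connected subtree. Here vertex 12 appears in no bag, so the decomposition is invalid.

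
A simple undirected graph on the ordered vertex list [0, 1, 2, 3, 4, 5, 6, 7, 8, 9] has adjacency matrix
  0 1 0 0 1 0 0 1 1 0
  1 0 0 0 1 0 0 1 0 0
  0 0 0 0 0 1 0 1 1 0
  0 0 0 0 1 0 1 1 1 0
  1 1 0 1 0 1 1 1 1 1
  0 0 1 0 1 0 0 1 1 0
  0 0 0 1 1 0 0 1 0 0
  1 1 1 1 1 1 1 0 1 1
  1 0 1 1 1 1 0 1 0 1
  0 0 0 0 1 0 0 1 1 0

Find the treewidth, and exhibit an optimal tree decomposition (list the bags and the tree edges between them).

The largest bag has 4 vertices, giving width 3; this decomposition certifies tw(G) ≤ 3. On the other hand G contains the 4-clique {2, 5, 7, 8}. A clique must lie in a single bag of any decomposition, so no decomposition can have width below 3. Therefore the treewidth is 3.

Treewidth 3.
One optimal decomposition is:
Bags: B1 = {4, 5, 7, 8}  B2 = {0, 4, 7, 8}  B3 = {2, 5, 7, 8}  B4 = {3, 4, 7, 8}  B5 = {4, 7, 8, 9}  B6 = {0, 1, 4, 7}  B7 = {3, 4, 6, 7}
Tree: B1–B2, B1–B3, B1–B4, B1–B5, B2–B6, B4–B7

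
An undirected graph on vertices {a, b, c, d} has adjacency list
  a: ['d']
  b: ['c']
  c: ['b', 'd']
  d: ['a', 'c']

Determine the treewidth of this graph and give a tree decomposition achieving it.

Each bag holds 2 vertices, so the decomposition has width 1, which upper-bounds the treewidth. G has an edge, so its treewidth is at least 1. Combining the bounds, tw(G) = 1.

Treewidth 1.
One optimal decomposition is:
Bags: B1 = {b, c}  B2 = {c, d}  B3 = {a, d}
Tree: B1–B2, B2–B3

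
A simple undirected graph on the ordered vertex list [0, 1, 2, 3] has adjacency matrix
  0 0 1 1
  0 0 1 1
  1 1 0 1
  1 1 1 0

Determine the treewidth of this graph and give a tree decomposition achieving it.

The largest bag has 3 vertices, giving width 2; this decomposition certifies tw(G) ≤ 2. For the lower bound, the 3 vertices {0, 2, 3} are pairwise adjacent, and any tree decomposition puts a clique entirely inside one bag — forcing width ≥ 2. The upper and lower bounds meet at 2, so that is the treewidth.

Treewidth 2.
One optimal decomposition is:
Bags: B1 = {1, 2, 3}  B2 = {0, 2, 3}
Tree: B1–B2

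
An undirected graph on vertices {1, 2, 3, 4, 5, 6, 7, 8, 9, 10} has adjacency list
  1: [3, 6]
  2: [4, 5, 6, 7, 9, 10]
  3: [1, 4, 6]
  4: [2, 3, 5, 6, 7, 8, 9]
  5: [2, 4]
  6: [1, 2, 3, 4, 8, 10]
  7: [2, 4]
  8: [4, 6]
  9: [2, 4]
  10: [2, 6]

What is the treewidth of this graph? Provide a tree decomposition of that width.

Every bag has size at most 3, so the width is 3 − 1 = 2 and tw(G) ≤ 2. On the other hand G contains the 3-clique {1, 3, 6}. A clique must lie in a single bag of any decomposition, so no decomposition can have width below 2. Combining the bounds, tw(G) = 2.

Treewidth 2.
Bags: B1 = {2, 4, 6}  B2 = {3, 4, 6}  B3 = {2, 4, 5}  B4 = {2, 6, 10}  B5 = {2, 4, 9}  B6 = {4, 6, 8}  B7 = {2, 4, 7}  B8 = {1, 3, 6}
Tree: B1–B2, B1–B3, B1–B4, B3–B5, B2–B6, B1–B7, B2–B8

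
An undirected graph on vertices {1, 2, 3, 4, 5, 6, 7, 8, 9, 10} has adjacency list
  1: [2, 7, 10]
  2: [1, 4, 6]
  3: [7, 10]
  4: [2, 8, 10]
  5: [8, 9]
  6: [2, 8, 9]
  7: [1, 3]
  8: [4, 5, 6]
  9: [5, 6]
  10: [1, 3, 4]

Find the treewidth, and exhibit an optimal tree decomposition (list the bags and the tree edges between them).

Every bag has size at most 3, so the width is 3 − 1 = 2 and tw(G) ≤ 2. For the lower bound, G contains the cycle 9–5–8–6–9, so G is not a forest; only forests have treewidth ≤ 1, hence tw(G) ≥ 2. The upper and lower bounds meet at 2, so that is the treewidth.

Treewidth 2.
One optimal decomposition is:
Bags: B1 = {5, 6, 9}  B2 = {5, 6, 8}  B3 = {2, 6, 8}  B4 = {2, 4, 8}  B5 = {1, 2, 4}  B6 = {1, 4, 10}  B7 = {1, 7, 10}  B8 = {3, 7, 10}
Tree: B1–B2, B2–B3, B3–B4, B4–B5, B5–B6, B6–B7, B7–B8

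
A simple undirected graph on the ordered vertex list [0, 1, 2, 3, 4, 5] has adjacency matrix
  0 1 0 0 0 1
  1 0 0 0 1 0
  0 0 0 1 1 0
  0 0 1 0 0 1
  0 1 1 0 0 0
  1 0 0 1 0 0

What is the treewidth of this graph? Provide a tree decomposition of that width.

Treewidth 2.
One optimal decomposition is:
Bags: B1 = {0, 1, 4}  B2 = {0, 2, 4}  B3 = {0, 2, 3}  B4 = {0, 3, 5}
Tree: B1–B2, B2–B3, B3–B4

The largest bag has 3 vertices, giving width 2; this decomposition certifies tw(G) ≤ 2. The edges 0–1–4–2–3–5–0 form a cycle, so G is not a tree and its treewidth is at least 2. The upper and lower bounds meet at 2, so that is the treewidth.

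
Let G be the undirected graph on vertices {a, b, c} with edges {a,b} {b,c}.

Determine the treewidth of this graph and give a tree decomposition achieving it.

Treewidth 1.
One such decomposition:
Bags: B1 = {a, b}  B2 = {b, c}
Tree: B1–B2

Every bag has size at most 2, so the width is 2 − 1 = 1 and tw(G) ≤ 1. Since G has at least one edge (e.g. a–b), it is not an edgeless graph, so tw(G) ≥ 1. Therefore the treewidth is 1.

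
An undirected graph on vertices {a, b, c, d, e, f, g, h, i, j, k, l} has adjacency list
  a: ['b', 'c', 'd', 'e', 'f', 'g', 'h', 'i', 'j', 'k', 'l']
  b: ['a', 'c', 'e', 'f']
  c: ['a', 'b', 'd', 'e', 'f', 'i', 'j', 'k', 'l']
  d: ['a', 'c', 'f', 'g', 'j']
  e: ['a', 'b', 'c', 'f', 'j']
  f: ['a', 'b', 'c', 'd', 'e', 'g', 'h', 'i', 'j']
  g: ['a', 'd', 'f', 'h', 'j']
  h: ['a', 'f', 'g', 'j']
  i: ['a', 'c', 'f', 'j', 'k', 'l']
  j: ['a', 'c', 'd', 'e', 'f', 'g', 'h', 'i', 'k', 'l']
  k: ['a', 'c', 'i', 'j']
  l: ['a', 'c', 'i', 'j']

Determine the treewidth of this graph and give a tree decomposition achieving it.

Treewidth 4.
One optimal decomposition is:
Bags: B1 = {a, c, i, j, l}  B2 = {a, c, f, i, j}  B3 = {a, c, i, j, k}  B4 = {a, c, d, f, j}  B5 = {a, d, f, g, j}  B6 = {a, f, g, h, j}  B7 = {a, c, e, f, j}  B8 = {a, b, c, e, f}
Tree: B1–B2, B1–B3, B2–B4, B4–B5, B5–B6, B2–B7, B7–B8

Each bag holds 5 vertices, so the decomposition has width 4, which upper-bounds the treewidth. On the other hand G contains the 5-clique {a, d, f, g, j}. A clique must lie in a single bag of any decomposition, so no decomposition can have width below 4. Therefore the treewidth is 4.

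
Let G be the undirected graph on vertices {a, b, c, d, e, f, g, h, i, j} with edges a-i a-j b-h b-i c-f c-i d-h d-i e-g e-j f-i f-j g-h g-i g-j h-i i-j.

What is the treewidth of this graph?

A width-2 tree decomposition is:
Bags: B1 = {e, g, j}  B2 = {g, i, j}  B3 = {f, i, j}  B4 = {a, i, j}  B5 = {g, h, i}  B6 = {b, h, i}  B7 = {d, h, i}  B8 = {c, f, i}
Tree: B1–B2, B2–B3, B3–B4, B2–B5, B5–B6, B5–B7, B3–B8
The largest bag has 3 vertices, giving width 2; this decomposition certifies tw(G) ≤ 2. On the other hand G contains the 3-clique {e, g, j}. A clique must lie in a single bag of any decomposition, so no decomposition can have width below 2. The upper and lower bounds meet at 2, so that is the treewidth.

2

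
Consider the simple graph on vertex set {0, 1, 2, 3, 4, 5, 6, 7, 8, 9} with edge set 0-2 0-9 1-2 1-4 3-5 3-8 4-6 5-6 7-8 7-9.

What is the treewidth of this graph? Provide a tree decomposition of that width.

Treewidth 2.
Bags: B1 = {3, 5, 6}  B2 = {3, 6, 8}  B3 = {6, 7, 8}  B4 = {6, 7, 9}  B5 = {0, 6, 9}  B6 = {0, 2, 6}  B7 = {1, 2, 6}  B8 = {1, 4, 6}
Tree: B1–B2, B2–B3, B3–B4, B4–B5, B5–B6, B6–B7, B7–B8

Every bag has size at most 3, so the width is 3 − 1 = 2 and tw(G) ≤ 2. Since 6–5–3–8–7–9–0–2–1–4–6 is a cycle in G, G is not acyclic. Forests are exactly the graphs of treewidth ≤ 1, so tw(G) ≥ 2. Combining the bounds, tw(G) = 2.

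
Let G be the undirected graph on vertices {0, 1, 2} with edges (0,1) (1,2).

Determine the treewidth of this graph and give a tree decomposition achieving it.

The largest bag has 2 vertices, giving width 1; this decomposition certifies tw(G) ≤ 1. G has an edge, so its treewidth is at least 1. The upper and lower bounds meet at 1, so that is the treewidth.

Treewidth 1.
One optimal decomposition is:
Bags: B1 = {0, 1}  B2 = {1, 2}
Tree: B1–B2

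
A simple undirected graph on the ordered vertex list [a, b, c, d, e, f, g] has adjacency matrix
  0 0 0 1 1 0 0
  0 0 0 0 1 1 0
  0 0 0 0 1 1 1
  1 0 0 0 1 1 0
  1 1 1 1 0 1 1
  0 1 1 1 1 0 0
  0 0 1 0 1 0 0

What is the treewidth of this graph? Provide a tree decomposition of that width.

Every bag has size at most 3, so the width is 3 − 1 = 2 and tw(G) ≤ 2. On the other hand G contains the 3-clique {c, e, g}. A clique must lie in a single bag of any decomposition, so no decomposition can have width below 2. Therefore the treewidth is 2.

Treewidth 2.
One optimal decomposition is:
Bags: B1 = {d, e, f}  B2 = {a, d, e}  B3 = {b, e, f}  B4 = {c, e, f}  B5 = {c, e, g}
Tree: B1–B2, B1–B3, B3–B4, B4–B5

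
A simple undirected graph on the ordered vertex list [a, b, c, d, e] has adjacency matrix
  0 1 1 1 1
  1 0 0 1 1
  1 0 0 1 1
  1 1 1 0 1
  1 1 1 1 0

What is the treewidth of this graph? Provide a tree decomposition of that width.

Each bag holds 4 vertices, so the decomposition has width 3, which upper-bounds the treewidth. For the lower bound, the 4 vertices {a, c, d, e} are pairwise adjacent, and any tree decomposition puts a clique entirely inside one bag — forcing width ≥ 3. Combining the bounds, tw(G) = 3.

Treewidth 3.
One such decomposition:
Bags: B1 = {a, b, d, e}  B2 = {a, c, d, e}
Tree: B1–B2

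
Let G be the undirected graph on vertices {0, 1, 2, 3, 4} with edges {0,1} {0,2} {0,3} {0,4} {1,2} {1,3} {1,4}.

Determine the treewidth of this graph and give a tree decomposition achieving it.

Treewidth 2.
Bags: B1 = {0, 1, 3}  B2 = {0, 1, 2}  B3 = {0, 1, 4}
Tree: B1–B2, B1–B3

The largest bag has 3 vertices, giving width 2; this decomposition certifies tw(G) ≤ 2. Conversely, {0, 1, 2} is a clique of size 3, and the vertices of any clique must share a bag in every tree decomposition; so some bag has ≥ 3 vertices and tw(G) ≥ 2. Hence tw(G) = 2 exactly.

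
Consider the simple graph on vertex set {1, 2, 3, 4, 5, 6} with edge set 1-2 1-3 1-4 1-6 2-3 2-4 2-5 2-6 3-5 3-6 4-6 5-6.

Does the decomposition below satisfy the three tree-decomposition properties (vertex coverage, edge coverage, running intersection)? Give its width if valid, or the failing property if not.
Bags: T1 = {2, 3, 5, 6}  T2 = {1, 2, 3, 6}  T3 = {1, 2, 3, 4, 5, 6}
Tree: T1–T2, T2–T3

No — bags containing vertex 5 are not connected in the tree.

A tree decomposition must satisfy three properties: every vertex lies in some bag; for every edge, both endpoints lie together in some bag; and for every vertex, the bags containing it form a connected subtree. Here bags containing vertex 5 are not connected in the tree, so the decomposition is invalid.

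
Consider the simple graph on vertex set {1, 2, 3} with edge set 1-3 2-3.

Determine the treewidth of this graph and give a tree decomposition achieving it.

Every bag has size at most 2, so the width is 2 − 1 = 1 and tw(G) ≤ 1. Since G has at least one edge (e.g. 1–3), it is not an edgeless graph, so tw(G) ≥ 1. Hence tw(G) = 1 exactly.

Treewidth 1.
One such decomposition:
Bags: B1 = {1, 3}  B2 = {2, 3}
Tree: B1–B2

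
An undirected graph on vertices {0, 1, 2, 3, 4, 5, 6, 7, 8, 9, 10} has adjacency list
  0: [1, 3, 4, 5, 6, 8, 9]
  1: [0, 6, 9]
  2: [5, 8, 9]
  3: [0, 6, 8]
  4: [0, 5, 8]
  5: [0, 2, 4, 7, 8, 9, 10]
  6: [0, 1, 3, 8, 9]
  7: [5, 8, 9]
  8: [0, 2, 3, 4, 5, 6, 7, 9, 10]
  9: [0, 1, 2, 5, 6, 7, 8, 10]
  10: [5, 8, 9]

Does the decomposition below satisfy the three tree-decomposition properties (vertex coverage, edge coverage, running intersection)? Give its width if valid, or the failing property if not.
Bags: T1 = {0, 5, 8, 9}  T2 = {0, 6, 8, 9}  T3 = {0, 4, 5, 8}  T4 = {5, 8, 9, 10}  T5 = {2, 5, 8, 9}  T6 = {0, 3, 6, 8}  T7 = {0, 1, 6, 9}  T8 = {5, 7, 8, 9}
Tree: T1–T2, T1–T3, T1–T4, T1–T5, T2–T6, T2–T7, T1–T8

Yes; width 3.

Checking the three conditions: (i) the bags cover all of {0, 1, 2, 3, 4, 5, 6, 7, 8, 9, 10}; (ii) for each edge, some bag contains both endpoints; (iii) the bags containing any fixed vertex form a subtree. All hold, so the decomposition is valid with width 4 − 1 = 3.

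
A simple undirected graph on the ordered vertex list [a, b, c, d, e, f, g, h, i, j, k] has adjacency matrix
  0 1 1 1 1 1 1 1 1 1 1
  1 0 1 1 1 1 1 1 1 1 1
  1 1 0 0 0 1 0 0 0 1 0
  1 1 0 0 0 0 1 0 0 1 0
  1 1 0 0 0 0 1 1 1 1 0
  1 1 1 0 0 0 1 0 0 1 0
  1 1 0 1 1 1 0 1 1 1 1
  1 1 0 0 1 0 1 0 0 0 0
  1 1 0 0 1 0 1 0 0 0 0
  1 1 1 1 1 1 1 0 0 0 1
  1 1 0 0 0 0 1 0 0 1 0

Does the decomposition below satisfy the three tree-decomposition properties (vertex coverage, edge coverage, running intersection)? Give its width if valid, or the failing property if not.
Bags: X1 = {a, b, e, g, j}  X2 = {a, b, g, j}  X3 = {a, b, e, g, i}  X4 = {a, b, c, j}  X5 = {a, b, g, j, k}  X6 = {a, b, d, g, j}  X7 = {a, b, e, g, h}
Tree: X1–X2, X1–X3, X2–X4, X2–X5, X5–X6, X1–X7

No — vertex f appears in no bag.

A tree decomposition must satisfy three properties: every vertex lies in some bag; for every edge, both endpoints lie together in some bag; and for every vertex, the bags containing it form a connected subtree. Here vertex f appears in no bag, so the decomposition is invalid.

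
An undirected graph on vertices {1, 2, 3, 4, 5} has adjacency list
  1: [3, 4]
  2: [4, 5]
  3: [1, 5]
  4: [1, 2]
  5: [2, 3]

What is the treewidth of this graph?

A width-2 tree decomposition is:
Bags: B1 = {2, 4, 5}  B2 = {1, 4, 5}  B3 = {1, 3, 5}
Tree: B1–B2, B2–B3
Every bag has size at most 3, so the width is 3 − 1 = 2 and tw(G) ≤ 2. The edges 5–2–4–1–3–5 form a cycle, so G is not a tree and its treewidth is at least 2. The upper and lower bounds meet at 2, so that is the treewidth.

2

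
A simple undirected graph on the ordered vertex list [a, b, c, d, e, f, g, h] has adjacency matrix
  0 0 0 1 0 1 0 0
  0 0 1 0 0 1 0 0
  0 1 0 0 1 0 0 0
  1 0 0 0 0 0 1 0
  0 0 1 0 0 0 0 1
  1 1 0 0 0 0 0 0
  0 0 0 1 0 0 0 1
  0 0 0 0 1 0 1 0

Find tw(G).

A width-2 tree decomposition is:
Bags: B1 = {b, c, f}  B2 = {c, e, f}  B3 = {e, f, h}  B4 = {f, g, h}  B5 = {d, f, g}  B6 = {a, d, f}
Tree: B1–B2, B2–B3, B3–B4, B4–B5, B5–B6
Each bag holds 3 vertices, so the decomposition has width 2, which upper-bounds the treewidth. Since f–b–c–e–h–g–d–a–f is a cycle in G, G is not acyclic. Forests are exactly the graphs of treewidth ≤ 1, so tw(G) ≥ 2. Therefore the treewidth is 2.

2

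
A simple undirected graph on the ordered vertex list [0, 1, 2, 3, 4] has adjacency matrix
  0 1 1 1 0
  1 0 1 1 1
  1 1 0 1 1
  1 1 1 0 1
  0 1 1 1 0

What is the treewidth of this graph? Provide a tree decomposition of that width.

Treewidth 3.
Bags: B1 = {0, 1, 2, 3}  B2 = {1, 2, 3, 4}
Tree: B1–B2

The largest bag has 4 vertices, giving width 3; this decomposition certifies tw(G) ≤ 3. For the lower bound, the 4 vertices {0, 1, 2, 3} are pairwise adjacent, and any tree decomposition puts a clique entirely inside one bag — forcing width ≥ 3. The upper and lower bounds meet at 3, so that is the treewidth.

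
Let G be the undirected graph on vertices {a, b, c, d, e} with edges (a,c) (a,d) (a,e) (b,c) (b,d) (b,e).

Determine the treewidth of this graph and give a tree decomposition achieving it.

The largest bag has 3 vertices, giving width 2; this decomposition certifies tw(G) ≤ 2. Since c–a–e–b–c is a cycle in G, G is not acyclic. Forests are exactly the graphs of treewidth ≤ 1, so tw(G) ≥ 2. Therefore the treewidth is 2.

Treewidth 2.
Bags: B1 = {a, b, c}  B2 = {a, b, e}  B3 = {a, b, d}
Tree: B1–B2, B2–B3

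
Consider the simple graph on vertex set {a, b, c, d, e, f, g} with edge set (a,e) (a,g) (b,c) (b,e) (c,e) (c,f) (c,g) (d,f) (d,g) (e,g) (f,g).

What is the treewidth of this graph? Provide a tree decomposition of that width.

Treewidth 2.
Bags: B1 = {c, f, g}  B2 = {d, f, g}  B3 = {c, e, g}  B4 = {b, c, e}  B5 = {a, e, g}
Tree: B1–B2, B1–B3, B3–B4, B3–B5

The largest bag has 3 vertices, giving width 2; this decomposition certifies tw(G) ≤ 2. For the lower bound, the 3 vertices {a, e, g} are pairwise adjacent, and any tree decomposition puts a clique entirely inside one bag — forcing width ≥ 2. Hence tw(G) = 2 exactly.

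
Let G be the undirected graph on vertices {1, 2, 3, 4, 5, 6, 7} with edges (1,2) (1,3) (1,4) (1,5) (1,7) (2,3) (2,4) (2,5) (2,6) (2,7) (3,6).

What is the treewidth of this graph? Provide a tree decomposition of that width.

Treewidth 2.
One such decomposition:
Bags: B1 = {1, 2, 4}  B2 = {1, 2, 3}  B3 = {1, 2, 5}  B4 = {1, 2, 7}  B5 = {2, 3, 6}
Tree: B1–B2, B2–B3, B1–B4, B2–B5

Each bag holds 3 vertices, so the decomposition has width 2, which upper-bounds the treewidth. On the other hand G contains the 3-clique {1, 2, 3}. A clique must lie in a single bag of any decomposition, so no decomposition can have width below 2. The upper and lower bounds meet at 2, so that is the treewidth.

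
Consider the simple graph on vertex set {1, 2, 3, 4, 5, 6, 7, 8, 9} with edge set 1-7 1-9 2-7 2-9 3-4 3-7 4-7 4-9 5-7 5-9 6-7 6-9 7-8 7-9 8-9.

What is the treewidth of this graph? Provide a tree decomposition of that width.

Treewidth 2.
Bags: B1 = {2, 7, 9}  B2 = {6, 7, 9}  B3 = {4, 7, 9}  B4 = {1, 7, 9}  B5 = {7, 8, 9}  B6 = {5, 7, 9}  B7 = {3, 4, 7}
Tree: B1–B2, B1–B3, B3–B4, B2–B5, B3–B6, B3–B7

Every bag has size at most 3, so the width is 3 − 1 = 2 and tw(G) ≤ 2. On the other hand G contains the 3-clique {1, 7, 9}. A clique must lie in a single bag of any decomposition, so no decomposition can have width below 2. Combining the bounds, tw(G) = 2.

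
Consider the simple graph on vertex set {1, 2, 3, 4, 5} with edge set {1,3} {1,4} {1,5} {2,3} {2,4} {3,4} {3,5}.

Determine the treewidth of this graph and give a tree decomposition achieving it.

Treewidth 2.
Bags: B1 = {1, 3, 4}  B2 = {2, 3, 4}  B3 = {1, 3, 5}
Tree: B1–B2, B1–B3

The largest bag has 3 vertices, giving width 2; this decomposition certifies tw(G) ≤ 2. Conversely, {1, 3, 4} is a clique of size 3, and the vertices of any clique must share a bag in every tree decomposition; so some bag has ≥ 3 vertices and tw(G) ≥ 2. The upper and lower bounds meet at 2, so that is the treewidth.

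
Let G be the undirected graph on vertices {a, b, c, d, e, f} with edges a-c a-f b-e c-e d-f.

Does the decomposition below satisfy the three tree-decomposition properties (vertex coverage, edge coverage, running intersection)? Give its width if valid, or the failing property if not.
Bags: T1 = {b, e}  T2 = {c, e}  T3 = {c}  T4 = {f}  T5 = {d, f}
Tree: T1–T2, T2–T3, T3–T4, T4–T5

No — vertex a appears in no bag.

A tree decomposition must satisfy three properties: every vertex lies in some bag; for every edge, both endpoints lie together in some bag; and for every vertex, the bags containing it form a connected subtree. Here vertex a appears in no bag, so the decomposition is invalid.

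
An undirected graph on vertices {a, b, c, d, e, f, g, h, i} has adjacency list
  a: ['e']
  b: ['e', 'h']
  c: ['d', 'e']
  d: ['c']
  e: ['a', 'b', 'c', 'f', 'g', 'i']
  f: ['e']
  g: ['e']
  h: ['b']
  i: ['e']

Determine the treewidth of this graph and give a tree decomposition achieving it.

The largest bag has 2 vertices, giving width 1; this decomposition certifies tw(G) ≤ 1. G has an edge, so its treewidth is at least 1. The upper and lower bounds meet at 1, so that is the treewidth.

Treewidth 1.
Bags: B1 = {e, i}  B2 = {a, e}  B3 = {b, e}  B4 = {c, e}  B5 = {c, d}  B6 = {e, g}  B7 = {b, h}  B8 = {e, f}
Tree: B1–B2, B1–B3, B1–B4, B4–B5, B4–B6, B3–B7, B6–B8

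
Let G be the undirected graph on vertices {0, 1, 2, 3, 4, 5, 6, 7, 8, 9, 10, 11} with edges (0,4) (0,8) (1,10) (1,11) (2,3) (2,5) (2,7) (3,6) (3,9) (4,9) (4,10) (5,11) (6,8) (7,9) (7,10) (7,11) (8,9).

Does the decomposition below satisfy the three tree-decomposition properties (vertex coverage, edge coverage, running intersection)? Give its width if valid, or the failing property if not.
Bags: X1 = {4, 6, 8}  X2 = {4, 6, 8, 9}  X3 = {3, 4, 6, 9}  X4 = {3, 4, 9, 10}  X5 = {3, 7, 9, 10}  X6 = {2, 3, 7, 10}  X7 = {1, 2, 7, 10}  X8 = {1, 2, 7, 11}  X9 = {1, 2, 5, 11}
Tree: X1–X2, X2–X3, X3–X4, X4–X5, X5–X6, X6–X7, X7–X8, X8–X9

A tree decomposition must satisfy three properties: every vertex lies in some bag; for every edge, both endpoints lie together in some bag; and for every vertex, the bags containing it form a connected subtree. Here vertex 0 appears in no bag, so the decomposition is invalid.

No — vertex 0 appears in no bag.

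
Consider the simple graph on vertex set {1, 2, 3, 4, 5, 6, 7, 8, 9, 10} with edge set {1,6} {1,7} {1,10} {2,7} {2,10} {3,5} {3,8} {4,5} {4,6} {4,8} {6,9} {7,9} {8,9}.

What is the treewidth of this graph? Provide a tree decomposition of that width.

The largest bag has 3 vertices, giving width 2; this decomposition certifies tw(G) ≤ 2. The edges 3–5–4–8–3 form a cycle, so G is not a tree and its treewidth is at least 2. Therefore the treewidth is 2.

Treewidth 2.
One such decomposition:
Bags: B1 = {3, 5, 8}  B2 = {4, 5, 8}  B3 = {4, 8, 9}  B4 = {4, 6, 9}  B5 = {6, 7, 9}  B6 = {1, 6, 7}  B7 = {1, 2, 7}  B8 = {1, 2, 10}
Tree: B1–B2, B2–B3, B3–B4, B4–B5, B5–B6, B6–B7, B7–B8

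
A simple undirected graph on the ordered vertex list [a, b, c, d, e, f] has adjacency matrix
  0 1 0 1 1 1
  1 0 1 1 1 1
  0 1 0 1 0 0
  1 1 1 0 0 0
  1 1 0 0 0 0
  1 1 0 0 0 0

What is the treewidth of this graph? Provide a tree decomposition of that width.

Every bag has size at most 3, so the width is 3 − 1 = 2 and tw(G) ≤ 2. Conversely, {b, c, d} is a clique of size 3, and the vertices of any clique must share a bag in every tree decomposition; so some bag has ≥ 3 vertices and tw(G) ≥ 2. Hence tw(G) = 2 exactly.

Treewidth 2.
Bags: B1 = {a, b, d}  B2 = {a, b, e}  B3 = {a, b, f}  B4 = {b, c, d}
Tree: B1–B2, B2–B3, B1–B4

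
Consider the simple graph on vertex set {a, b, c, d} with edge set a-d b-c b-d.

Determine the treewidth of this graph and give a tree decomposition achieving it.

Treewidth 1.
One optimal decomposition is:
Bags: B1 = {b, c}  B2 = {b, d}  B3 = {a, d}
Tree: B1–B2, B2–B3

The largest bag has 2 vertices, giving width 1; this decomposition certifies tw(G) ≤ 1. Since G has at least one edge (e.g. c–b), it is not an edgeless graph, so tw(G) ≥ 1. The upper and lower bounds meet at 1, so that is the treewidth.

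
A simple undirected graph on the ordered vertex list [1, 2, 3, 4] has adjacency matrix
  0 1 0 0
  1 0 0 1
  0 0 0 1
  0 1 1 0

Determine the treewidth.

1

A width-1 tree decomposition is:
Bags: B1 = {2, 4}  B2 = {3, 4}  B3 = {1, 2}
Tree: B1–B2, B1–B3
Each bag holds 2 vertices, so the decomposition has width 1, which upper-bounds the treewidth. Any graph with an edge has treewidth ≥ 1, and G has the edge 2–4. Combining the bounds, tw(G) = 1.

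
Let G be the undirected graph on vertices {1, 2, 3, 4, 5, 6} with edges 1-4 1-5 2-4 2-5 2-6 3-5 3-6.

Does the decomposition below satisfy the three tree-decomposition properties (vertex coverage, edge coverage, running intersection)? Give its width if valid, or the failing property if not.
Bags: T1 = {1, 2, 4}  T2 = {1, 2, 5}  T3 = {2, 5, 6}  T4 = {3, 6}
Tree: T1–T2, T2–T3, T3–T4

No — edge (5,3) lies in no bag.

A tree decomposition must satisfy three properties: every vertex lies in some bag; for every edge, both endpoints lie together in some bag; and for every vertex, the bags containing it form a connected subtree. Here edge (5,3) lies in no bag, so the decomposition is invalid.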